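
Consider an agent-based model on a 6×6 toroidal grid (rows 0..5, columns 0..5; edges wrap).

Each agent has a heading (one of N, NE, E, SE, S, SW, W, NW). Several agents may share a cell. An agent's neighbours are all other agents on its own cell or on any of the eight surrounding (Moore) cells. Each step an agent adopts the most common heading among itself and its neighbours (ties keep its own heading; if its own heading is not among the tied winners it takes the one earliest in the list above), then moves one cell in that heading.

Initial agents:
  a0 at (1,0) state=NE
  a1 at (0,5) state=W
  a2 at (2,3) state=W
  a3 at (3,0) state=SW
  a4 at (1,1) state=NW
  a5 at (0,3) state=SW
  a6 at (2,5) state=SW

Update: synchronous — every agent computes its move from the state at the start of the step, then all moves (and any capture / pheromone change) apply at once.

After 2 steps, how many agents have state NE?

1

t=1: a0@(0,1):NE a1@(0,4):W a2@(2,2):W a3@(4,5):SW a4@(0,0):NW a5@(1,2):SW a6@(3,4):SW
t=2: a0@(5,2):NE a1@(0,3):W a2@(2,1):W a3@(5,4):SW a4@(5,5):NW a5@(2,1):SW a6@(4,3):SW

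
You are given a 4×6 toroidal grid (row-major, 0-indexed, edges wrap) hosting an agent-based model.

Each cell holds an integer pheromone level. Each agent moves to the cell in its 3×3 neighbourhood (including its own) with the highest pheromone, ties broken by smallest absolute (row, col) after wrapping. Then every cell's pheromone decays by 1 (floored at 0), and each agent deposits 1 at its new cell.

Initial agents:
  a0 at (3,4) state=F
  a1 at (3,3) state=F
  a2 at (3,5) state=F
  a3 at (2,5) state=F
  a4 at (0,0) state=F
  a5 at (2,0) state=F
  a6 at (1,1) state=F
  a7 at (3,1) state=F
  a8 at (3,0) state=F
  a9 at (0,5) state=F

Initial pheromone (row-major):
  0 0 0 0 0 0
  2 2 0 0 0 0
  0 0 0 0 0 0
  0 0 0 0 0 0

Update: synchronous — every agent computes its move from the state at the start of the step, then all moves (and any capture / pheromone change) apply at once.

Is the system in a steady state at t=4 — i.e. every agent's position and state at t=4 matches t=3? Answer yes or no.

t=1: a0@(0,3) a1@(0,2) a2@(0,0) a3@(1,0) a4@(1,0) a5@(1,0) a6@(1,0) a7@(0,0) a8@(0,0) a9@(1,0) | pheromone: 3 0 1 1 0 0 / 6 1 0 0 0 0 / 0 0 0 0 0 0 / 0 0 0 0 0 0
t=2: a0@(0,2) a1@(0,2) a2@(1,0) a3@(1,0) a4@(1,0) a5@(1,0) a6@(1,0) a7@(1,0) a8@(1,0) a9@(1,0) | pheromone: 2 0 2 0 0 0 / 13 0 0 0 0 0 / 0 0 0 0 0 0 / 0 0 0 0 0 0
t=3: a0@(0,2) a1@(0,2) a2@(1,0) a3@(1,0) a4@(1,0) a5@(1,0) a6@(1,0) a7@(1,0) a8@(1,0) a9@(1,0) | pheromone: 1 0 3 0 0 0 / 20 0 0 0 0 0 / 0 0 0 0 0 0 / 0 0 0 0 0 0
t=4: a0@(0,2) a1@(0,2) a2@(1,0) a3@(1,0) a4@(1,0) a5@(1,0) a6@(1,0) a7@(1,0) a8@(1,0) a9@(1,0) | pheromone: 0 0 4 0 0 0 / 27 0 0 0 0 0 / 0 0 0 0 0 0 / 0 0 0 0 0 0

yes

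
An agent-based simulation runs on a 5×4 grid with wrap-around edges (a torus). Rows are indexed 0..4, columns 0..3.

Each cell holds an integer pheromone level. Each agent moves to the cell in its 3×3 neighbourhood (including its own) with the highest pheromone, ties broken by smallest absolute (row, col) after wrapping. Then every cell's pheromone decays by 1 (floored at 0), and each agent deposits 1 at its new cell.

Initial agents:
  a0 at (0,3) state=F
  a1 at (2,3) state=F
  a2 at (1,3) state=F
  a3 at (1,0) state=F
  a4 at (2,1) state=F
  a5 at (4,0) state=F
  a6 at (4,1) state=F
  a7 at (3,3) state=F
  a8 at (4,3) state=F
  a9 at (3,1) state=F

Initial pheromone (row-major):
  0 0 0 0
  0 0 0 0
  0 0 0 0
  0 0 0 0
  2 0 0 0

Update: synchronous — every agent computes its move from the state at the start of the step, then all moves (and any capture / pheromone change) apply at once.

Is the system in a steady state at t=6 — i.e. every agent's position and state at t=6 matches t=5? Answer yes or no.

yes

t=1: a0@(4,0) a1@(1,0) a2@(0,0) a3@(0,0) a4@(1,0) a5@(4,0) a6@(4,0) a7@(4,0) a8@(4,0) a9@(4,0) | pheromone: 2 0 0 0 / 2 0 0 0 / 0 0 0 0 / 0 0 0 0 / 7 0 0 0
t=2: a0@(4,0) a1@(0,0) a2@(4,0) a3@(4,0) a4@(0,0) a5@(4,0) a6@(4,0) a7@(4,0) a8@(4,0) a9@(4,0) | pheromone: 3 0 0 0 / 1 0 0 0 / 0 0 0 0 / 0 0 0 0 / 14 0 0 0
t=3: a0@(4,0) a1@(4,0) a2@(4,0) a3@(4,0) a4@(4,0) a5@(4,0) a6@(4,0) a7@(4,0) a8@(4,0) a9@(4,0) | pheromone: 2 0 0 0 / 0 0 0 0 / 0 0 0 0 / 0 0 0 0 / 23 0 0 0
t=4: a0@(4,0) a1@(4,0) a2@(4,0) a3@(4,0) a4@(4,0) a5@(4,0) a6@(4,0) a7@(4,0) a8@(4,0) a9@(4,0) | pheromone: 1 0 0 0 / 0 0 0 0 / 0 0 0 0 / 0 0 0 0 / 32 0 0 0
t=5: a0@(4,0) a1@(4,0) a2@(4,0) a3@(4,0) a4@(4,0) a5@(4,0) a6@(4,0) a7@(4,0) a8@(4,0) a9@(4,0) | pheromone: 0 0 0 0 / 0 0 0 0 / 0 0 0 0 / 0 0 0 0 / 41 0 0 0
t=6: a0@(4,0) a1@(4,0) a2@(4,0) a3@(4,0) a4@(4,0) a5@(4,0) a6@(4,0) a7@(4,0) a8@(4,0) a9@(4,0) | pheromone: 0 0 0 0 / 0 0 0 0 / 0 0 0 0 / 0 0 0 0 / 50 0 0 0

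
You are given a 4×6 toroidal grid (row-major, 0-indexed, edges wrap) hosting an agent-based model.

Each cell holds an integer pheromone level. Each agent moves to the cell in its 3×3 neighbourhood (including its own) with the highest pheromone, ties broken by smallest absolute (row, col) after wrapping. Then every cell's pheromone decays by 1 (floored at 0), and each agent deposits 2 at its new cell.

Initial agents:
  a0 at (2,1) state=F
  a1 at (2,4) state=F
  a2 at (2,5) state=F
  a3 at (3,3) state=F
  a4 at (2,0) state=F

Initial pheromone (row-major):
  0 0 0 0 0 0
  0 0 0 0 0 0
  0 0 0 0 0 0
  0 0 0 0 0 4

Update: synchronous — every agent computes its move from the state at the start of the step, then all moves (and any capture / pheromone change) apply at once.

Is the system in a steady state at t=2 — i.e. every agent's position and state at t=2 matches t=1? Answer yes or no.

yes

t=1: a0@(1,0) a1@(3,5) a2@(3,5) a3@(0,2) a4@(3,5) | pheromone: 0 0 2 0 0 0 / 2 0 0 0 0 0 / 0 0 0 0 0 0 / 0 0 0 0 0 9
t=2: a0@(1,0) a1@(3,5) a2@(3,5) a3@(0,2) a4@(3,5) | pheromone: 0 0 3 0 0 0 / 3 0 0 0 0 0 / 0 0 0 0 0 0 / 0 0 0 0 0 14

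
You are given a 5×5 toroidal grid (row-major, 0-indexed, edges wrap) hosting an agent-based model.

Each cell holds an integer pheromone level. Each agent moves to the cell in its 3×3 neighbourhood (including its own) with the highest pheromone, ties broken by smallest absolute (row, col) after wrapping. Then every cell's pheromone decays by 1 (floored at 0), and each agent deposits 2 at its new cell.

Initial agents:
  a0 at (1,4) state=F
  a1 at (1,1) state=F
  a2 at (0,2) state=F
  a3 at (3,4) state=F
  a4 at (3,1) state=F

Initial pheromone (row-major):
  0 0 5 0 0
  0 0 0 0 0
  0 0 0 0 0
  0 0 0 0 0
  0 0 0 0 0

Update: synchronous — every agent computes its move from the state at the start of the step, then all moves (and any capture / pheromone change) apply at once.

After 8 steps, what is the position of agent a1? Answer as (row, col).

t=1: a0@(0,0) a1@(0,2) a2@(0,2) a3@(2,0) a4@(2,0) | pheromone: 2 0 8 0 0 / 0 0 0 0 0 / 4 0 0 0 0 / 0 0 0 0 0 / 0 0 0 0 0
t=2: a0@(0,0) a1@(0,2) a2@(0,2) a3@(2,0) a4@(2,0) | pheromone: 3 0 11 0 0 / 0 0 0 0 0 / 7 0 0 0 0 / 0 0 0 0 0 / 0 0 0 0 0
t=3: a0@(0,0) a1@(0,2) a2@(0,2) a3@(2,0) a4@(2,0) | pheromone: 4 0 14 0 0 / 0 0 0 0 0 / 10 0 0 0 0 / 0 0 0 0 0 / 0 0 0 0 0
t=4: a0@(0,0) a1@(0,2) a2@(0,2) a3@(2,0) a4@(2,0) | pheromone: 5 0 17 0 0 / 0 0 0 0 0 / 13 0 0 0 0 / 0 0 0 0 0 / 0 0 0 0 0
t=5: a0@(0,0) a1@(0,2) a2@(0,2) a3@(2,0) a4@(2,0) | pheromone: 6 0 20 0 0 / 0 0 0 0 0 / 16 0 0 0 0 / 0 0 0 0 0 / 0 0 0 0 0
t=6: a0@(0,0) a1@(0,2) a2@(0,2) a3@(2,0) a4@(2,0) | pheromone: 7 0 23 0 0 / 0 0 0 0 0 / 19 0 0 0 0 / 0 0 0 0 0 / 0 0 0 0 0
t=7: a0@(0,0) a1@(0,2) a2@(0,2) a3@(2,0) a4@(2,0) | pheromone: 8 0 26 0 0 / 0 0 0 0 0 / 22 0 0 0 0 / 0 0 0 0 0 / 0 0 0 0 0
t=8: a0@(0,0) a1@(0,2) a2@(0,2) a3@(2,0) a4@(2,0) | pheromone: 9 0 29 0 0 / 0 0 0 0 0 / 25 0 0 0 0 / 0 0 0 0 0 / 0 0 0 0 0

(0, 2)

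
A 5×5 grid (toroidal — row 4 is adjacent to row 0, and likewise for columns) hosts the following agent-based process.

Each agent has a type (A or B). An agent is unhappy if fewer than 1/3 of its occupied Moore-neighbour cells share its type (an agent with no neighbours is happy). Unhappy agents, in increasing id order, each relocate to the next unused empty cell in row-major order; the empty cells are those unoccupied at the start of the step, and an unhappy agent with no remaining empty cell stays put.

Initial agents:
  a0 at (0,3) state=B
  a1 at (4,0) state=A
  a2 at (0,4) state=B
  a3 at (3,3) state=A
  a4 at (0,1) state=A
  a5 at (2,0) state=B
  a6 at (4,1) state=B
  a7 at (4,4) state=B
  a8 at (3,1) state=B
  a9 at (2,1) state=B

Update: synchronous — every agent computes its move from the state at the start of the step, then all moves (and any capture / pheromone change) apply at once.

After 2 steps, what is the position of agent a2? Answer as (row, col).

t=1: a0@(0,3):B a1@(0,0):A a2@(0,4):B a3@(0,2):A a4@(0,1):A a5@(2,0):B a6@(4,1):B a7@(4,4):B a8@(3,1):B a9@(2,1):B
t=2: a0@(0,3):B a1@(1,0):A a2@(0,4):B a3@(0,2):A a4@(0,1):A a5@(2,0):B a6@(1,1):B a7@(4,4):B a8@(3,1):B a9@(2,1):B

(0, 4)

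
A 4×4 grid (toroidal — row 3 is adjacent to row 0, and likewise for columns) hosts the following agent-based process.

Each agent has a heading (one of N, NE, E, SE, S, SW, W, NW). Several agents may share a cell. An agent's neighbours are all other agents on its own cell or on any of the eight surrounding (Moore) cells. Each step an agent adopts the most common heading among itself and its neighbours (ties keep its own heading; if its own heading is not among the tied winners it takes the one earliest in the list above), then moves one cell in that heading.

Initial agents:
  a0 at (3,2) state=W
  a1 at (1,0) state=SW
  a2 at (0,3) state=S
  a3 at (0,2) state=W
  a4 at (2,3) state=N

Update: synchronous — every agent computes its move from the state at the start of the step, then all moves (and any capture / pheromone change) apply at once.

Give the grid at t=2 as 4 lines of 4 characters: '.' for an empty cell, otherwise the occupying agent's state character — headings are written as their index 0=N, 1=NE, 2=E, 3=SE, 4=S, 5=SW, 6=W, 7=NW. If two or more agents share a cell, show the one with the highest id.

66.0
....
....
6.5.

t=1: a0@(3,1):W a1@(2,3):SW a2@(0,2):W a3@(0,1):W a4@(1,3):N
t=2: a0@(3,0):W a1@(3,2):SW a2@(0,1):W a3@(0,0):W a4@(0,3):N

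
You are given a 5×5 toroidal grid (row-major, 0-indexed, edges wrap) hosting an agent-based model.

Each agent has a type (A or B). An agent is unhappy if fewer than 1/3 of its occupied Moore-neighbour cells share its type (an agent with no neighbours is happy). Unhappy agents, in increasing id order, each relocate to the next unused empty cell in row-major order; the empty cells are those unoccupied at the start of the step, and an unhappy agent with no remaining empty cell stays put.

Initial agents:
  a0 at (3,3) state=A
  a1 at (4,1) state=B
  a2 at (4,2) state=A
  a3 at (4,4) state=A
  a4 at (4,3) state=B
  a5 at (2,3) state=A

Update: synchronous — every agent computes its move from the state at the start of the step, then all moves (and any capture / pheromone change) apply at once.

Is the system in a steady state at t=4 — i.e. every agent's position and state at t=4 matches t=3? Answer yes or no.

yes

t=1: a0@(3,3):A a1@(0,0):B a2@(4,2):A a3@(4,4):A a4@(0,1):B a5@(2,3):A
t=2: (unchanged — steady state)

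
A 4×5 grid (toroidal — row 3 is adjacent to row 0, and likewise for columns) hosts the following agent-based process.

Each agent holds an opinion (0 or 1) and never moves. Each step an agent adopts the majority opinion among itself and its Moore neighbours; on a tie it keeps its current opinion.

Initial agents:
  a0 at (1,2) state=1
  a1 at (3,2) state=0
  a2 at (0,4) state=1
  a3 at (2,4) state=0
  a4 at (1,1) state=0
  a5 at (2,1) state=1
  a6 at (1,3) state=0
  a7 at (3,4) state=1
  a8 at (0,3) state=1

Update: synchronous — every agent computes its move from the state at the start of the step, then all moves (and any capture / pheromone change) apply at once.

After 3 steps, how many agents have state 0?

t=1: a0@(1,2):1 a1@(3,2):1 a2@(0,4):1 a3@(2,4):0 a4@(1,1):1 a5@(2,1):1 a6@(1,3):1 a7@(3,4):1 a8@(0,3):1
t=2: a0@(1,2):1 a1@(3,2):1 a2@(0,4):1 a3@(2,4):1 a4@(1,1):1 a5@(2,1):1 a6@(1,3):1 a7@(3,4):1 a8@(0,3):1
t=3: (unchanged — steady state)

0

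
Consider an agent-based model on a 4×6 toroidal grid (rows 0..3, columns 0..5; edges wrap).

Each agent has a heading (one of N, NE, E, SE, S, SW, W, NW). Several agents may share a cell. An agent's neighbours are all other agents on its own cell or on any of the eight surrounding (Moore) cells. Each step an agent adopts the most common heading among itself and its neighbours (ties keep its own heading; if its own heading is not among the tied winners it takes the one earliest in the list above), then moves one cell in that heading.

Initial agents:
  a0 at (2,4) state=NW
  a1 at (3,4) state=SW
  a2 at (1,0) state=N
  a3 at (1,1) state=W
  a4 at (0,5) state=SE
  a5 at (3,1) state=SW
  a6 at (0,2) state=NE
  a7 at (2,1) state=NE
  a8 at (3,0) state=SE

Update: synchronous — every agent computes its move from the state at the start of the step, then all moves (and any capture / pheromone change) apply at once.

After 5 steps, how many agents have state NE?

6

t=1: a0@(1,3):NW a1@(0,3):SW a2@(0,0):N a3@(0,2):NE a4@(1,0):SE a5@(2,2):NE a6@(3,3):NE a7@(1,2):NE a8@(0,1):SE
t=2: a0@(0,4):NE a1@(3,4):NE a2@(1,1):SE a3@(3,3):NE a4@(2,1):SE a5@(1,3):NE a6@(2,4):NE a7@(0,3):NE a8@(1,2):SE
t=3: a0@(3,5):NE a1@(2,5):NE a2@(2,2):SE a3@(2,4):NE a4@(3,2):SE a5@(0,4):NE a6@(1,5):NE a7@(3,4):NE a8@(2,3):SE
t=4: a0@(2,0):NE a1@(1,0):NE a2@(3,3):SE a3@(1,5):NE a4@(0,3):SE a5@(3,5):NE a6@(0,0):NE a7@(2,5):NE a8@(3,4):SE
t=5: a0@(1,1):NE a1@(0,1):NE a2@(0,4):SE a3@(0,0):NE a4@(1,4):SE a5@(2,0):NE a6@(3,1):NE a7@(1,0):NE a8@(0,5):SE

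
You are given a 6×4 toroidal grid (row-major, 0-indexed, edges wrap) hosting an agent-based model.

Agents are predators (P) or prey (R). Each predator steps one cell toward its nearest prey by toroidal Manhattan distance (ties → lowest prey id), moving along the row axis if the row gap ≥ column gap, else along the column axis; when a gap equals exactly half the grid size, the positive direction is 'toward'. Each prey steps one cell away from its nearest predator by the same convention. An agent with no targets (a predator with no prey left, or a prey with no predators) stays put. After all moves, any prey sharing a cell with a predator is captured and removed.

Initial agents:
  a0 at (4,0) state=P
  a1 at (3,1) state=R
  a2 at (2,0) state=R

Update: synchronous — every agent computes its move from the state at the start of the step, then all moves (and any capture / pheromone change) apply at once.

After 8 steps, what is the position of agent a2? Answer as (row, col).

(0, 0)

t=1: a0@(3,0):P a1@(2,1):R a2@(1,0):R
t=2: a0@(2,0):P a1@(1,1):R a2@(0,0):R
t=3: a0@(1,0):P a1@(0,1):R a2@(5,0):R
t=4: a0@(0,0):P a1@(5,1):R a2@(4,0):R
t=5: a0@(5,0):P a1@(4,1):R a2@(3,0):R
t=6: a0@(4,0):P a1@(3,1):R a2@(2,0):R
t=7: a0@(3,0):P a1@(2,1):R a2@(1,0):R
t=8: a0@(2,0):P a1@(1,1):R a2@(0,0):R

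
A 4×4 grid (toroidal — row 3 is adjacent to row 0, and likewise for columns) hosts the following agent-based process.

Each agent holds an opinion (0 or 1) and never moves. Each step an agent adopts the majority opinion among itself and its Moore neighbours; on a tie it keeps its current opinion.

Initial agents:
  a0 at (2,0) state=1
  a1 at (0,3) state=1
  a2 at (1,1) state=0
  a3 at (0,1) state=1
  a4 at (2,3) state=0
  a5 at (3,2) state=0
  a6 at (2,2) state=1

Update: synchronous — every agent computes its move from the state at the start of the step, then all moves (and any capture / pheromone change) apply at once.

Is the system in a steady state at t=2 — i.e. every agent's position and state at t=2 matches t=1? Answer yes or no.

no

t=1: a0@(2,0):0 a1@(0,3):1 a2@(1,1):1 a3@(0,1):0 a4@(2,3):0 a5@(3,2):1 a6@(2,2):0
t=2: a0@(2,0):0 a1@(0,3):1 a2@(1,1):0 a3@(0,1):1 a4@(2,3):0 a5@(3,2):0 a6@(2,2):0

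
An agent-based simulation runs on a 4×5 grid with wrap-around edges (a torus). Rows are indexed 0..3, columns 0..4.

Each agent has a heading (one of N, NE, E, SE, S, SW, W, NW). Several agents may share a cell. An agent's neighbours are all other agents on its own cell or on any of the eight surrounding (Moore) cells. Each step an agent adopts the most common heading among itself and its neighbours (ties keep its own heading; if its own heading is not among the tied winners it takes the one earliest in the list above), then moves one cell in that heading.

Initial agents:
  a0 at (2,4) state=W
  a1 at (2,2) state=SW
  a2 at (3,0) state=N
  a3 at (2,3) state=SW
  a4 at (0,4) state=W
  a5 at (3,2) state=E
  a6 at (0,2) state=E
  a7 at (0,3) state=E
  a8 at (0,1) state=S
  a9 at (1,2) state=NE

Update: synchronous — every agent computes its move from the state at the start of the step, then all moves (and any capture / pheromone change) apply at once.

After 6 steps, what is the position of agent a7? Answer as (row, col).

(0, 4)

t=1: a0@(2,3):W a1@(3,1):SW a2@(3,4):W a3@(3,2):SW a4@(0,3):W a5@(3,3):E a6@(0,3):E a7@(0,4):E a8@(0,2):E a9@(1,3):E
t=2: a0@(2,2):W a1@(0,0):SW a2@(3,3):W a3@(3,3):E a4@(0,4):E a5@(3,4):E a6@(0,4):E a7@(0,0):E a8@(0,3):E a9@(1,4):E
t=3: a0@(2,1):W a1@(0,1):E a2@(3,4):E a3@(3,4):E a4@(0,0):E a5@(3,0):E a6@(0,0):E a7@(0,1):E a8@(0,4):E a9@(1,0):E
t=4: a0@(2,2):E a1@(0,2):E a2@(3,0):E a3@(3,0):E a4@(0,1):E a5@(3,1):E a6@(0,1):E a7@(0,2):E a8@(0,0):E a9@(1,1):E
t=5: a0@(2,3):E a1@(0,3):E a2@(3,1):E a3@(3,1):E a4@(0,2):E a5@(3,2):E a6@(0,2):E a7@(0,3):E a8@(0,1):E a9@(1,2):E
t=6: a0@(2,4):E a1@(0,4):E a2@(3,2):E a3@(3,2):E a4@(0,3):E a5@(3,3):E a6@(0,3):E a7@(0,4):E a8@(0,2):E a9@(1,3):E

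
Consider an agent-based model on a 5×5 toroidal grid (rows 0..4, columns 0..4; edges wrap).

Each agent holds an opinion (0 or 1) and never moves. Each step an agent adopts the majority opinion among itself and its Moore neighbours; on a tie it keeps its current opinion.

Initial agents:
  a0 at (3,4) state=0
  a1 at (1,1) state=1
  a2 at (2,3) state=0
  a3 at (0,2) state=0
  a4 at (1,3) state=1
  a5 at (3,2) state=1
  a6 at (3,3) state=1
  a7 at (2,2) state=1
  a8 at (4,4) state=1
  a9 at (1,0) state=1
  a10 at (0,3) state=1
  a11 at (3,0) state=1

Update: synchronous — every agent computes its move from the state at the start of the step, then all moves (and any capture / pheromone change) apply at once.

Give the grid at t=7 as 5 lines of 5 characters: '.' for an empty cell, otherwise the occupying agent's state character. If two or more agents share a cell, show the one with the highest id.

t=1: a0@(3,4):1 a1@(1,1):1 a2@(2,3):1 a3@(0,2):1 a4@(1,3):1 a5@(3,2):1 a6@(3,3):1 a7@(2,2):1 a8@(4,4):1 a9@(1,0):1 a10@(0,3):1 a11@(3,0):1
t=2: (unchanged — steady state)

..11.
11.1.
..11.
1.111
....1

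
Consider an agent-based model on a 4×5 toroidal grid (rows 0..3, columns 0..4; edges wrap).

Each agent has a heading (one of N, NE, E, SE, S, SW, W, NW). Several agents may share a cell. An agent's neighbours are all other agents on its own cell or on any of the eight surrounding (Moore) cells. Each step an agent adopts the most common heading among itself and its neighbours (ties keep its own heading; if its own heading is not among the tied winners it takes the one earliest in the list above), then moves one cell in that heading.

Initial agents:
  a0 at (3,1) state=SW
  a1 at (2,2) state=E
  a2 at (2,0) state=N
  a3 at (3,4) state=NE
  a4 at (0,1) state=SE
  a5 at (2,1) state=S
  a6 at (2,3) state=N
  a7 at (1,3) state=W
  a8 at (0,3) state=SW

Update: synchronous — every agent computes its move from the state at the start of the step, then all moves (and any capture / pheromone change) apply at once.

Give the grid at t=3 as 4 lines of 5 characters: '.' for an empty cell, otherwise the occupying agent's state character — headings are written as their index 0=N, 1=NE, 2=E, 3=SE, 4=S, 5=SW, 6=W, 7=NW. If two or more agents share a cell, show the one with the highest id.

...00
64.0.
.....
5..0.

t=1: a0@(0,0):SW a1@(2,3):E a2@(1,0):N a3@(2,4):N a4@(1,2):SE a5@(3,1):S a6@(1,3):N a7@(1,2):W a8@(1,2):SW
t=2: a0@(1,4):SW a1@(1,3):N a2@(0,0):N a3@(1,4):N a4@(2,3):SE a5@(0,1):S a6@(0,3):N a7@(1,1):W a8@(2,1):SW
t=3: a0@(0,4):N a1@(0,3):N a2@(3,0):N a3@(0,4):N a4@(1,3):N a5@(1,1):S a6@(3,3):N a7@(1,0):W a8@(3,0):SW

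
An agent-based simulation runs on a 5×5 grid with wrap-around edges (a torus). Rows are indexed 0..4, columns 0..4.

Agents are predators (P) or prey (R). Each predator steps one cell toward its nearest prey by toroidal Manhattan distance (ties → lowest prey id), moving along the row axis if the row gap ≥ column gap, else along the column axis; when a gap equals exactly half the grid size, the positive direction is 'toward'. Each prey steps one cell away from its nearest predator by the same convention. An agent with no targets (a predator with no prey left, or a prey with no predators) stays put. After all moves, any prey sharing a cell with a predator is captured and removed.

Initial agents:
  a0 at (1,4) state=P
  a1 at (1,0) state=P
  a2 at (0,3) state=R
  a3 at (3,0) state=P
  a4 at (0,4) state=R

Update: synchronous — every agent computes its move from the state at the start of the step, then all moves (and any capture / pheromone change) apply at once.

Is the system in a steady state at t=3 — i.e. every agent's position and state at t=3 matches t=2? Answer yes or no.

no

t=1: a0@(0,4):P a1@(0,0):P a2@(4,3):R a3@(4,0):P a4@(4,4):R
t=2: a0@(4,4):P a1@(4,0):P a2@(3,3):R a3@(4,4):P a4@(3,4):R
t=3: a0@(3,4):P a1@(3,0):P a2@(2,3):R a3@(3,4):P a4@(2,4):R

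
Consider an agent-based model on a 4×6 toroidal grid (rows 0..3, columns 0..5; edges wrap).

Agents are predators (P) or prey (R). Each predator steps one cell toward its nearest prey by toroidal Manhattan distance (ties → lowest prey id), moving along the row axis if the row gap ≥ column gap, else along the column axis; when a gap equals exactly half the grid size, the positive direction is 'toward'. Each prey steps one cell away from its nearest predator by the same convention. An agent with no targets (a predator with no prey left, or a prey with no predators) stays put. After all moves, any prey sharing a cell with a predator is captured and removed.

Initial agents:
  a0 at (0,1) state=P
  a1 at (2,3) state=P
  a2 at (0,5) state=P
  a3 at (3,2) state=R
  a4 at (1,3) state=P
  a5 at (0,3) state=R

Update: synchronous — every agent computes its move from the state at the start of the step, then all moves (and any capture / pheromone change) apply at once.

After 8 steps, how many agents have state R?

0

t=1: a0@(3,1):P a1@(3,3):P a2@(0,4):P a3@(2,2):R a4@(0,3):P
t=2: a0@(2,1):P a1@(2,3):P a2@(1,4):P a3@(1,2):R a4@(1,3):P
t=3: a0@(1,1):P a1@(1,3):P a2@(1,3):P a4@(1,2):P
t=4: (unchanged — steady state)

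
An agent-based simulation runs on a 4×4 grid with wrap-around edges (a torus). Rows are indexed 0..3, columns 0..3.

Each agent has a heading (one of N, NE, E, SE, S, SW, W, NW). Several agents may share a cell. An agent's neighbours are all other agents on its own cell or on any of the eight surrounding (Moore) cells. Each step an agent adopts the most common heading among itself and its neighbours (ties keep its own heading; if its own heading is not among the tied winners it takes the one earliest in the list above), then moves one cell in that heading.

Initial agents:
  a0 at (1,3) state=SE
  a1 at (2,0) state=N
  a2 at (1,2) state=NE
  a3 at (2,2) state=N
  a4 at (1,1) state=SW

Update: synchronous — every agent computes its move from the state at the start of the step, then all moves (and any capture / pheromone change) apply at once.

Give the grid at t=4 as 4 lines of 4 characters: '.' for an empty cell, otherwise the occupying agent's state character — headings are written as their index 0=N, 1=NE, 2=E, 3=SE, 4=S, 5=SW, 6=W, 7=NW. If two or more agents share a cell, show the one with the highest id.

....
.0.0
0.0.
....

t=1: a0@(0,3):N a1@(1,0):N a2@(0,3):NE a3@(1,2):N a4@(0,1):N
t=2: a0@(3,3):N a1@(0,0):N a2@(3,3):N a3@(0,2):N a4@(3,1):N
t=3: a0@(2,3):N a1@(3,0):N a2@(2,3):N a3@(3,2):N a4@(2,1):N
t=4: a0@(1,3):N a1@(2,0):N a2@(1,3):N a3@(2,2):N a4@(1,1):N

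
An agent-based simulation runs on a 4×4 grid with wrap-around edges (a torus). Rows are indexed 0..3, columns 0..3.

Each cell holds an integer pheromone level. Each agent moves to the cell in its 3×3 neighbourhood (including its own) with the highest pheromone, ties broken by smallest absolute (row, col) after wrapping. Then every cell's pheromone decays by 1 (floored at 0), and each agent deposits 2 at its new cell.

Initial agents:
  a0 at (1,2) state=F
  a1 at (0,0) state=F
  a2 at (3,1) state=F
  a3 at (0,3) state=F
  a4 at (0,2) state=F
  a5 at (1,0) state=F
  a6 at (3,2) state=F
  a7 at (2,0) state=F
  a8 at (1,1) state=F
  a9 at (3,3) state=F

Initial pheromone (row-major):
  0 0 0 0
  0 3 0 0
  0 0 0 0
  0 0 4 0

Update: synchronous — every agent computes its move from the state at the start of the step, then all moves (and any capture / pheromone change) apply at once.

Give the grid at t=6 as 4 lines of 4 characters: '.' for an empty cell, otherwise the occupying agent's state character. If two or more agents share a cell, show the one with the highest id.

t=1: a0@(1,1) a1@(1,1) a2@(3,2) a3@(3,2) a4@(3,2) a5@(1,1) a6@(3,2) a7@(1,1) a8@(1,1) a9@(3,2) | pheromone: 0 0 0 0 / 0 12 0 0 / 0 0 0 0 / 0 0 13 0
t=2: a0@(1,1) a1@(1,1) a2@(3,2) a3@(3,2) a4@(3,2) a5@(1,1) a6@(3,2) a7@(1,1) a8@(1,1) a9@(3,2) | pheromone: 0 0 0 0 / 0 21 0 0 / 0 0 0 0 / 0 0 22 0
t=3: a0@(1,1) a1@(1,1) a2@(3,2) a3@(3,2) a4@(3,2) a5@(1,1) a6@(3,2) a7@(1,1) a8@(1,1) a9@(3,2) | pheromone: 0 0 0 0 / 0 30 0 0 / 0 0 0 0 / 0 0 31 0
t=4: a0@(1,1) a1@(1,1) a2@(3,2) a3@(3,2) a4@(3,2) a5@(1,1) a6@(3,2) a7@(1,1) a8@(1,1) a9@(3,2) | pheromone: 0 0 0 0 / 0 39 0 0 / 0 0 0 0 / 0 0 40 0
t=5: a0@(1,1) a1@(1,1) a2@(3,2) a3@(3,2) a4@(3,2) a5@(1,1) a6@(3,2) a7@(1,1) a8@(1,1) a9@(3,2) | pheromone: 0 0 0 0 / 0 48 0 0 / 0 0 0 0 / 0 0 49 0
t=6: a0@(1,1) a1@(1,1) a2@(3,2) a3@(3,2) a4@(3,2) a5@(1,1) a6@(3,2) a7@(1,1) a8@(1,1) a9@(3,2) | pheromone: 0 0 0 0 / 0 57 0 0 / 0 0 0 0 / 0 0 58 0

....
.F..
....
..F.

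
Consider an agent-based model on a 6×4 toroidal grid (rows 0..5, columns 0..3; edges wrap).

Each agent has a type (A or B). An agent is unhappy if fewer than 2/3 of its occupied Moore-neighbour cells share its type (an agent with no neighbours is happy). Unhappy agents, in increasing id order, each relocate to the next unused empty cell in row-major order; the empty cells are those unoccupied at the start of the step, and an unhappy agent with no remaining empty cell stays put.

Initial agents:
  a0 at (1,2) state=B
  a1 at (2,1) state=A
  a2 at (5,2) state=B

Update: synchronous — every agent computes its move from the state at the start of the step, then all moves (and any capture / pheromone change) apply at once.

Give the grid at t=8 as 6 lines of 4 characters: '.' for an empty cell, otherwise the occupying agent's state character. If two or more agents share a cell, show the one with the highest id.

t=1: a0@(0,0):B a1@(0,1):A a2@(5,2):B
t=2: a0@(0,2):B a1@(0,3):A a2@(1,0):B
t=3: a0@(0,0):B a1@(0,1):A a2@(1,1):B
t=4: a0@(0,2):B a1@(0,3):A a2@(1,0):B
t=5: a0@(0,0):B a1@(0,1):A a2@(1,1):B
t=6: a0@(0,2):B a1@(0,3):A a2@(1,0):B
t=7: a0@(0,0):B a1@(0,1):A a2@(1,1):B
t=8: a0@(0,2):B a1@(0,3):A a2@(1,0):B

..BA
B...
....
....
....
....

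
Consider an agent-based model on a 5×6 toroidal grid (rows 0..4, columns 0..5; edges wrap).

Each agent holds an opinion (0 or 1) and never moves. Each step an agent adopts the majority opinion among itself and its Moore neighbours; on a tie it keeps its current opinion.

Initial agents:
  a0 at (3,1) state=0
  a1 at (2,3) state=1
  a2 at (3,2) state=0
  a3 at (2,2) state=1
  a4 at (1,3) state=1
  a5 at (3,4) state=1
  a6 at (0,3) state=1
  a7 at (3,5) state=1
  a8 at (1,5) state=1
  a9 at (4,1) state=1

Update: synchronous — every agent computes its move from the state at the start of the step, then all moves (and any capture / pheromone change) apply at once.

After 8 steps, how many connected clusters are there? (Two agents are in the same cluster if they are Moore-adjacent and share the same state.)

3

t=1: a0@(3,1):0 a1@(2,3):1 a2@(3,2):1 a3@(2,2):1 a4@(1,3):1 a5@(3,4):1 a6@(0,3):1 a7@(3,5):1 a8@(1,5):1 a9@(4,1):0
t=2: (unchanged — steady state)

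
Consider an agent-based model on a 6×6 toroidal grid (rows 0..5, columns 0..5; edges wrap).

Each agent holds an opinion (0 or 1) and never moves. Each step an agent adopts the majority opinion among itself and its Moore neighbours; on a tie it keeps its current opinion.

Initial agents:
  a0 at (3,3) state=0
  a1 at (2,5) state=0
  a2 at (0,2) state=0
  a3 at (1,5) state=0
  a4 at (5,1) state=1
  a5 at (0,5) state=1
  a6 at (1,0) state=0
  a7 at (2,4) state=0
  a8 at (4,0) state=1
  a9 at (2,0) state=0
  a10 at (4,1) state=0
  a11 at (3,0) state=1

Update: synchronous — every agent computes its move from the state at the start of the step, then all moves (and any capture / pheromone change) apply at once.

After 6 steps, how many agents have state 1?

t=1: a0@(3,3):0 a1@(2,5):0 a2@(0,2):0 a3@(1,5):0 a4@(5,1):1 a5@(0,5):0 a6@(1,0):0 a7@(2,4):0 a8@(4,0):1 a9@(2,0):0 a10@(4,1):1 a11@(3,0):0
t=2: (unchanged — steady state)

3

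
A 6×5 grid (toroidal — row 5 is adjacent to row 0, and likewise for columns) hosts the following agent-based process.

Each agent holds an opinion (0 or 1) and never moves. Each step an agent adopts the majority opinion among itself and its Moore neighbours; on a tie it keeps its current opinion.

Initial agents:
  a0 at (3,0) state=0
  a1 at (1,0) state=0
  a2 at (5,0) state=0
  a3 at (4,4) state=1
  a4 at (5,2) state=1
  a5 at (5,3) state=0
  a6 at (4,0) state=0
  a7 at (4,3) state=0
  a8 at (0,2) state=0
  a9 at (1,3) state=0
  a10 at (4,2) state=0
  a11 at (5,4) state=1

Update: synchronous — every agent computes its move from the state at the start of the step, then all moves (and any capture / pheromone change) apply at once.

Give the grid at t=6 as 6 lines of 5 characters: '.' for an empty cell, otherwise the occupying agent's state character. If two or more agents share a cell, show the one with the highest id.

..0..
0..0.
.....
0....
0.000
0.000

t=1: a0@(3,0):0 a1@(1,0):0 a2@(5,0):0 a3@(4,4):0 a4@(5,2):0 a5@(5,3):0 a6@(4,0):0 a7@(4,3):0 a8@(0,2):0 a9@(1,3):0 a10@(4,2):0 a11@(5,4):0
t=2: (unchanged — steady state)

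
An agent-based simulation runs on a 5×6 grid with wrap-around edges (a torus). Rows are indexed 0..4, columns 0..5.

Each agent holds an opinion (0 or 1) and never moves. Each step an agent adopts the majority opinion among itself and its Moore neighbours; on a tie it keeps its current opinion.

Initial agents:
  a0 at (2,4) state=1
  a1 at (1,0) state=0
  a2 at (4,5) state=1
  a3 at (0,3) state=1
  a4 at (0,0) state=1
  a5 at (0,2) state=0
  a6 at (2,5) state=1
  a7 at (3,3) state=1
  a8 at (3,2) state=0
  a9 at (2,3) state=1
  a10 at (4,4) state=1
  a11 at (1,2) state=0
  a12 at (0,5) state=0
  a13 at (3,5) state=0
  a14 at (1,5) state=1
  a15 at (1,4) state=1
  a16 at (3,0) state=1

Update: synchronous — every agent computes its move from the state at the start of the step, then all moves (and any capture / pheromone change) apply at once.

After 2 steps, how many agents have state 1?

t=1: a0@(2,4):1 a1@(1,0):1 a2@(4,5):1 a3@(0,3):1 a4@(0,0):1 a5@(0,2):0 a6@(2,5):1 a7@(3,3):1 a8@(3,2):1 a9@(2,3):1 a10@(4,4):1 a11@(1,2):0 a12@(0,5):1 a13@(3,5):1 a14@(1,5):1 a15@(1,4):1 a16@(3,0):1
t=2: (unchanged — steady state)

15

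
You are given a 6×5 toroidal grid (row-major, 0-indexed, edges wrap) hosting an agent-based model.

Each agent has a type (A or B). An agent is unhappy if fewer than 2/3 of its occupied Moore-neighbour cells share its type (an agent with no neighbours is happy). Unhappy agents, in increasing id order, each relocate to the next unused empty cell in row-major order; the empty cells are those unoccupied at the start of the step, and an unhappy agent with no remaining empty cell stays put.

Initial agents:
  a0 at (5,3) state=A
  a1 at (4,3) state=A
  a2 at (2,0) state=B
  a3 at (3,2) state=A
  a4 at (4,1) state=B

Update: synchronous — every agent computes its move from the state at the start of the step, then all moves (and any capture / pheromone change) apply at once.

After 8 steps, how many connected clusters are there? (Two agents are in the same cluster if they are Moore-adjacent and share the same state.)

3

t=1: a0@(5,3):A a1@(4,3):A a2@(2,0):B a3@(0,0):A a4@(0,1):B
t=2: a0@(5,3):A a1@(4,3):A a2@(2,0):B a3@(0,2):A a4@(0,3):B
t=3: a0@(5,3):A a1@(4,3):A a2@(2,0):B a3@(0,0):A a4@(0,1):B
t=4: a0@(5,3):A a1@(4,3):A a2@(2,0):B a3@(0,2):A a4@(0,3):B
t=5: a0@(5,3):A a1@(4,3):A a2@(2,0):B a3@(0,0):A a4@(0,1):B
t=6: a0@(5,3):A a1@(4,3):A a2@(2,0):B a3@(0,2):A a4@(0,3):B
t=7: a0@(5,3):A a1@(4,3):A a2@(2,0):B a3@(0,0):A a4@(0,1):B
t=8: a0@(5,3):A a1@(4,3):A a2@(2,0):B a3@(0,2):A a4@(0,3):B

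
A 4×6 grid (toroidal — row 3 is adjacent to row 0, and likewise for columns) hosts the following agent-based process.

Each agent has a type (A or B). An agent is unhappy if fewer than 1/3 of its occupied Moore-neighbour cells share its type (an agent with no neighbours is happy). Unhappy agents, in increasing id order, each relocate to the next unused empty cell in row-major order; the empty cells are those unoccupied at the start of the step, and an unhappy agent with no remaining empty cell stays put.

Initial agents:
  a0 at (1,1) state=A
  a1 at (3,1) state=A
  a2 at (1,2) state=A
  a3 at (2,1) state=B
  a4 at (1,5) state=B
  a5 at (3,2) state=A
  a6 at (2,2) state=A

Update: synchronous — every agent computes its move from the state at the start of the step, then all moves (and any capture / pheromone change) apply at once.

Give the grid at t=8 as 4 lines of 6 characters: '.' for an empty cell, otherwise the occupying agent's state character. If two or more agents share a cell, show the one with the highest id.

B.....
.AA..B
..A...
.AA...

t=1: a0@(1,1):A a1@(3,1):A a2@(1,2):A a3@(0,0):B a4@(1,5):B a5@(3,2):A a6@(2,2):A
t=2: (unchanged — steady state)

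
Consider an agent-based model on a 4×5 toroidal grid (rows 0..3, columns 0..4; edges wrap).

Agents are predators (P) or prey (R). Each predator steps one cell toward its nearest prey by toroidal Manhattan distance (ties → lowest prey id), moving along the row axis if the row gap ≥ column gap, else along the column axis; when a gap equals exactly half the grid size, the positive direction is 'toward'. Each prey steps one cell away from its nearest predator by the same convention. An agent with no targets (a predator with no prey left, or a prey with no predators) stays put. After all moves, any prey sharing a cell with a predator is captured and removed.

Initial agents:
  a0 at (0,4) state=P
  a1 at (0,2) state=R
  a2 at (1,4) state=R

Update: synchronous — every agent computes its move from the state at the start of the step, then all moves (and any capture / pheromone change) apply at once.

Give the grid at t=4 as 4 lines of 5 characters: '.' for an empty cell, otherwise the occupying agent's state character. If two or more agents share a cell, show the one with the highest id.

t=1: a0@(1,4):P a1@(0,1):R a2@(2,4):R
t=2: a0@(2,4):P a1@(0,2):R a2@(3,4):R
t=3: a0@(3,4):P a1@(3,2):R a2@(0,4):R
t=4: a0@(0,4):P a1@(3,1):R a2@(1,4):R

....P
....R
.....
.R...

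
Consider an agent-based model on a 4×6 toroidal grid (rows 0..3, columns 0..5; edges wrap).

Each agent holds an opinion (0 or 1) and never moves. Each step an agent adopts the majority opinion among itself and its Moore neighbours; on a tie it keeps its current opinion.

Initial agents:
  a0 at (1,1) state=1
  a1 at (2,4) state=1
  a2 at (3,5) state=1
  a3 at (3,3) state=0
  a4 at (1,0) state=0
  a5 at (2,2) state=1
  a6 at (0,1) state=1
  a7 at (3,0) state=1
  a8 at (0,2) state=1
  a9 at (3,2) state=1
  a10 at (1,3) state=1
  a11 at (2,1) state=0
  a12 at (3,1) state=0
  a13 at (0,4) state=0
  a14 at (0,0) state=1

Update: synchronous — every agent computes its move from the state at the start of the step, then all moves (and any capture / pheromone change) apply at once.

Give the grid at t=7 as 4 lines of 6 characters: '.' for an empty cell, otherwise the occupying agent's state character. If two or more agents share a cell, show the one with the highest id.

t=1: a0@(1,1):1 a1@(2,4):1 a2@(3,5):1 a3@(3,3):1 a4@(1,0):1 a5@(2,2):1 a6@(0,1):1 a7@(3,0):1 a8@(0,2):1 a9@(3,2):1 a10@(1,3):1 a11@(2,1):1 a12@(3,1):1 a13@(0,4):0 a14@(0,0):1
t=2: a0@(1,1):1 a1@(2,4):1 a2@(3,5):1 a3@(3,3):1 a4@(1,0):1 a5@(2,2):1 a6@(0,1):1 a7@(3,0):1 a8@(0,2):1 a9@(3,2):1 a10@(1,3):1 a11@(2,1):1 a12@(3,1):1 a13@(0,4):1 a14@(0,0):1
t=3: (unchanged — steady state)

111.1.
11.1..
.11.1.
1111.1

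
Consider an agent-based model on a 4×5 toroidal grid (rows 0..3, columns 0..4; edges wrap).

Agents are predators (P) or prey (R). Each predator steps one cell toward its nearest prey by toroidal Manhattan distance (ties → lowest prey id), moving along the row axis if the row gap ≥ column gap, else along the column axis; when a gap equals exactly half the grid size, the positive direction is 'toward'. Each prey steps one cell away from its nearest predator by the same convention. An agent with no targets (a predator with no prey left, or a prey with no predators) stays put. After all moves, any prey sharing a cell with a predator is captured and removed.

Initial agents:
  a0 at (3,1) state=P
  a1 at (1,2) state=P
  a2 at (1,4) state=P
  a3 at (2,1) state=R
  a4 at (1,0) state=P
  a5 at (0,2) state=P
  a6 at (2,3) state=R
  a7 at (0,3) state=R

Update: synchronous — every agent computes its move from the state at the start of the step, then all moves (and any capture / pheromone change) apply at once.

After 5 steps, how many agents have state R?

t=1: a0@(2,1):P a1@(2,2):P a2@(2,4):P a3@(1,1):R a4@(2,0):P a5@(0,3):P a6@(3,3):R a7@(0,4):R
t=2: a0@(1,1):P a1@(1,2):P a2@(3,4):P a3@(0,1):R a4@(1,0):P a5@(3,3):P a6@(2,3):R a7@(0,0):R
t=3: a0@(0,1):P a1@(0,2):P a2@(2,4):P a3@(3,1):R a4@(0,0):P a5@(2,3):P a6@(1,3):R a7@(3,0):R
t=4: a0@(3,1):P a1@(3,2):P a2@(1,4):P a3@(2,1):R a4@(3,0):P a5@(1,3):P a6@(0,3):R a7@(2,0):R
t=5: a0@(2,1):P a1@(2,2):P a2@(0,4):P a3@(1,1):R a4@(2,0):P a5@(0,3):P a6@(3,3):R a7@(1,0):R

3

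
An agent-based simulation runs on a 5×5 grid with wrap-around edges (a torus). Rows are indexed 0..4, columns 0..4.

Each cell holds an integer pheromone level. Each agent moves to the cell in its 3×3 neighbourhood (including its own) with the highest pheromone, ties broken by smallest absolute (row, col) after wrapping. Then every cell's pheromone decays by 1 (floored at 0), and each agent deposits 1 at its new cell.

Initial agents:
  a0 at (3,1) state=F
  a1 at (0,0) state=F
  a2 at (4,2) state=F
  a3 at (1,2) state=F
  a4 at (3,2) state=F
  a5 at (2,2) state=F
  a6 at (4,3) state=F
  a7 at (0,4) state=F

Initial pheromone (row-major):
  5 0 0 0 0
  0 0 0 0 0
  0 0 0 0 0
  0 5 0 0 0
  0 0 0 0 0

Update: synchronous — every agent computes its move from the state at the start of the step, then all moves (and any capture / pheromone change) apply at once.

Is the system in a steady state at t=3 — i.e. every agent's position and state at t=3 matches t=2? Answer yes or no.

t=1: a0@(3,1) a1@(0,0) a2@(3,1) a3@(0,1) a4@(3,1) a5@(3,1) a6@(0,2) a7@(0,0) | pheromone: 6 1 1 0 0 / 0 0 0 0 0 / 0 0 0 0 0 / 0 8 0 0 0 / 0 0 0 0 0
t=2: a0@(3,1) a1@(0,0) a2@(3,1) a3@(0,0) a4@(3,1) a5@(3,1) a6@(0,1) a7@(0,0) | pheromone: 8 1 0 0 0 / 0 0 0 0 0 / 0 0 0 0 0 / 0 11 0 0 0 / 0 0 0 0 0
t=3: a0@(3,1) a1@(0,0) a2@(3,1) a3@(0,0) a4@(3,1) a5@(3,1) a6@(0,0) a7@(0,0) | pheromone: 11 0 0 0 0 / 0 0 0 0 0 / 0 0 0 0 0 / 0 14 0 0 0 / 0 0 0 0 0

no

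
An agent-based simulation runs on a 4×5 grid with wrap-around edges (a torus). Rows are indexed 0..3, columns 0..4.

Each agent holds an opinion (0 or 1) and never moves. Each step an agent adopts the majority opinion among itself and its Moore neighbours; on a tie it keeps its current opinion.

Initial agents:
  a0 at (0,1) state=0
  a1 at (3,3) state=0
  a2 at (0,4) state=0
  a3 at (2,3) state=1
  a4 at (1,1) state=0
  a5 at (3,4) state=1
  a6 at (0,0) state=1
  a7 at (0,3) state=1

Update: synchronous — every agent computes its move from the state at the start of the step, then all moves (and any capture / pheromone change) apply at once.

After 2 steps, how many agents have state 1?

t=1: a0@(0,1):0 a1@(3,3):1 a2@(0,4):1 a3@(2,3):1 a4@(1,1):0 a5@(3,4):1 a6@(0,0):0 a7@(0,3):1
t=2: (unchanged — steady state)

5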